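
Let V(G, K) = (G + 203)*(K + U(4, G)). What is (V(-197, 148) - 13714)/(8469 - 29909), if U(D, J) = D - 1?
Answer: 1601/2680 ≈ 0.59739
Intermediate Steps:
U(D, J) = -1 + D
V(G, K) = (3 + K)*(203 + G) (V(G, K) = (G + 203)*(K + (-1 + 4)) = (203 + G)*(K + 3) = (203 + G)*(3 + K) = (3 + K)*(203 + G))
(V(-197, 148) - 13714)/(8469 - 29909) = ((609 + 3*(-197) + 203*148 - 197*148) - 13714)/(8469 - 29909) = ((609 - 591 + 30044 - 29156) - 13714)/(-21440) = (906 - 13714)*(-1/21440) = -12808*(-1/21440) = 1601/2680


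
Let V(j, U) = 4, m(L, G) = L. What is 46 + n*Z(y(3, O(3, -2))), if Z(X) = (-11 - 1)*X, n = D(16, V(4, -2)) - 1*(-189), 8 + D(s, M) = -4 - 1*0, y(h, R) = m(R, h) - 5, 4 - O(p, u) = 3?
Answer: 8542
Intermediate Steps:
O(p, u) = 1 (O(p, u) = 4 - 1*3 = 4 - 3 = 1)
y(h, R) = -5 + R (y(h, R) = R - 5 = -5 + R)
D(s, M) = -12 (D(s, M) = -8 + (-4 - 1*0) = -8 + (-4 + 0) = -8 - 4 = -12)
n = 177 (n = -12 - 1*(-189) = -12 + 189 = 177)
Z(X) = -12*X
46 + n*Z(y(3, O(3, -2))) = 46 + 177*(-12*(-5 + 1)) = 46 + 177*(-12*(-4)) = 46 + 177*48 = 46 + 8496 = 8542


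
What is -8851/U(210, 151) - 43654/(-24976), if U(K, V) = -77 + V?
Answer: -54458045/462056 ≈ -117.86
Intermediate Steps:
-8851/U(210, 151) - 43654/(-24976) = -8851/(-77 + 151) - 43654/(-24976) = -8851/74 - 43654*(-1/24976) = -8851*1/74 + 21827/12488 = -8851/74 + 21827/12488 = -54458045/462056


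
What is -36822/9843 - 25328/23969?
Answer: -22193922/4626017 ≈ -4.7976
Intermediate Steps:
-36822/9843 - 25328/23969 = -36822*1/9843 - 25328*1/23969 = -722/193 - 25328/23969 = -22193922/4626017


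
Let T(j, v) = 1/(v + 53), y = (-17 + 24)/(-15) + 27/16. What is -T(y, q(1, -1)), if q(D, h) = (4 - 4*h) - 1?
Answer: -1/60 ≈ -0.016667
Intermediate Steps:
q(D, h) = 3 - 4*h
y = 293/240 (y = 7*(-1/15) + 27*(1/16) = -7/15 + 27/16 = 293/240 ≈ 1.2208)
T(j, v) = 1/(53 + v)
-T(y, q(1, -1)) = -1/(53 + (3 - 4*(-1))) = -1/(53 + (3 + 4)) = -1/(53 + 7) = -1/60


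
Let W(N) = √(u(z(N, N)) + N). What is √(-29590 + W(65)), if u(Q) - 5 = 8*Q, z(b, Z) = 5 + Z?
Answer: √(-29590 + 3*√70) ≈ 171.94*I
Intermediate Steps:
u(Q) = 5 + 8*Q
W(N) = √(45 + 9*N) (W(N) = √((5 + 8*(5 + N)) + N) = √((5 + (40 + 8*N)) + N) = √((45 + 8*N) + N) = √(45 + 9*N))
√(-29590 + W(65)) = √(-29590 + 3*√(5 + 65)) = √(-29590 + 3*√70)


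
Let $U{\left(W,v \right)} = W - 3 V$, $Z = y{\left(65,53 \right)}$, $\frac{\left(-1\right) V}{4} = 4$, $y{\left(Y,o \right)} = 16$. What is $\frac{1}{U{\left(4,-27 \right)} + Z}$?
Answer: $\frac{1}{68} \approx 0.014706$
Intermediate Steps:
$V = -16$ ($V = \left(-4\right) 4 = -16$)
$Z = 16$
$U{\left(W,v \right)} = 48 + W$ ($U{\left(W,v \right)} = W - -48 = W + 48 = 48 + W$)
$\frac{1}{U{\left(4,-27 \right)} + Z} = \frac{1}{\left(48 + 4\right) + 16} = \frac{1}{52 + 16} = \frac{1}{68}$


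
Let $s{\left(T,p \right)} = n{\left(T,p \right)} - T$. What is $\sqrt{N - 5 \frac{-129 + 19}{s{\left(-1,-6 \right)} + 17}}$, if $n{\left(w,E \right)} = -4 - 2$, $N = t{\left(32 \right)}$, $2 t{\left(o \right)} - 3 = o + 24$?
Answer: $\frac{\sqrt{678}}{3} \approx 8.6795$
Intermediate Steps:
$t{\left(o \right)} = \frac{27}{2} + \frac{o}{2}$ ($t{\left(o \right)} = \frac{3}{2} + \frac{o + 24}{2} = \frac{3}{2} + \frac{24 + o}{2} = \frac{3}{2} + \left(12 + \frac{o}{2}\right) = \frac{27}{2} + \frac{o}{2}$)
$N = \frac{59}{2}$ ($N = \frac{27}{2} + \frac{1}{2} \cdot 32 = \frac{27}{2} + 16 = \frac{59}{2} \approx 29.5$)
$n{\left(w,E \right)} = -6$
$s{\left(T,p \right)} = -6 - T$
$\sqrt{N - 5 \frac{-129 + 19}{s{\left(-1,-6 \right)} + 17}} = \sqrt{\frac{59}{2} - 5 \frac{-129 + 19}{\left(-6 - -1\right) + 17}} = \sqrt{\frac{59}{2} - 5 \left(- \frac{110}{\left(-6 + 1\right) + 17}\right)} = \sqrt{\frac{59}{2} - 5 \left(- \frac{110}{-5 + 17}\right)} = \sqrt{\frac{59}{2} - 5 \left(- \frac{110}{12}\right)} = \sqrt{\frac{59}{2} - 5 \left(\left(-110\right) \frac{1}{12}\right)} = \sqrt{\frac{59}{2} - - \frac{275}{6}} = \sqrt{\frac{59}{2} + \frac{275}{6}} = \sqrt{\frac{226}{3}} = \frac{\sqrt{678}}{3}$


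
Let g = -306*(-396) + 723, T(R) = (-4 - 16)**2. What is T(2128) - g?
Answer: -121499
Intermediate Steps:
T(R) = 400 (T(R) = (-20)**2 = 400)
g = 121899 (g = 121176 + 723 = 121899)
T(2128) - g = 400 - 1*121899 = 400 - 121899 = -121499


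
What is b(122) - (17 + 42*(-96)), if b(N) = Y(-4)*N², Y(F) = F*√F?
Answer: 4015 - 119072*I ≈ 4015.0 - 1.1907e+5*I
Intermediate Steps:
Y(F) = F^(3/2)
b(N) = -8*I*N² (b(N) = (-4)^(3/2)*N² = (-8*I)*N² = -8*I*N²)
b(122) - (17 + 42*(-96)) = -8*I*122² - (17 + 42*(-96)) = -8*I*14884 - (17 - 4032) = -119072*I - 1*(-4015) = -119072*I + 4015 = 4015 - 119072*I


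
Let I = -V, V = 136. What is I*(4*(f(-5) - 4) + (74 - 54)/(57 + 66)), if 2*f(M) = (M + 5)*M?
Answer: 264928/123 ≈ 2153.9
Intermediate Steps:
I = -136 (I = -1*136 = -136)
f(M) = M*(5 + M)/2 (f(M) = ((M + 5)*M)/2 = ((5 + M)*M)/2 = (M*(5 + M))/2 = M*(5 + M)/2)
I*(4*(f(-5) - 4) + (74 - 54)/(57 + 66)) = -136*(4*((½)*(-5)*(5 - 5) - 4) + (74 - 54)/(57 + 66)) = -136*(4*((½)*(-5)*0 - 4) + 20/123) = -136*(4*(0 - 4) + 20*(1/123)) = -136*(4*(-4) + 20/123) = -136*(-16 + 20/123) = -136*(-1948/123) = 264928/123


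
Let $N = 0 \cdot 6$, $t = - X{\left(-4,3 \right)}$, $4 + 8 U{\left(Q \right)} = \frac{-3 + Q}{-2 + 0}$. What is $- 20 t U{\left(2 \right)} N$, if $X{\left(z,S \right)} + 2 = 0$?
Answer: $0$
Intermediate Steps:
$X{\left(z,S \right)} = -2$ ($X{\left(z,S \right)} = -2 + 0 = -2$)
$U{\left(Q \right)} = - \frac{5}{16} - \frac{Q}{16}$ ($U{\left(Q \right)} = - \frac{1}{2} + \frac{\left(-3 + Q\right) \frac{1}{-2 + 0}}{8} = - \frac{1}{2} + \frac{\left(-3 + Q\right) \frac{1}{-2}}{8} = - \frac{1}{2} + \frac{\left(-3 + Q\right) \left(- \frac{1}{2}\right)}{8} = - \frac{1}{2} + \frac{\frac{3}{2} - \frac{Q}{2}}{8} = - \frac{1}{2} - \left(- \frac{3}{16} + \frac{Q}{16}\right) = - \frac{5}{16} - \frac{Q}{16}$)
$t = 2$ ($t = \left(-1\right) \left(-2\right) = 2$)
$N = 0$
$- 20 t U{\left(2 \right)} N = \left(-20\right) 2 \left(- \frac{5}{16} - \frac{1}{8}\right) 0 = - 40 \left(- \frac{5}{16} - \frac{1}{8}\right) 0 = - 40 \left(\left(- \frac{7}{16}\right) 0\right) = \left(-40\right) 0 = 0$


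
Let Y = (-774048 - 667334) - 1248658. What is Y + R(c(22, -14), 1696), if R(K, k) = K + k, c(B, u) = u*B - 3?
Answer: -2688655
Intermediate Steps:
c(B, u) = -3 + B*u (c(B, u) = B*u - 3 = -3 + B*u)
Y = -2690040 (Y = -1441382 - 1248658 = -2690040)
Y + R(c(22, -14), 1696) = -2690040 + ((-3 + 22*(-14)) + 1696) = -2690040 + ((-3 - 308) + 1696) = -2690040 + (-311 + 1696) = -2690040 + 1385 = -2688655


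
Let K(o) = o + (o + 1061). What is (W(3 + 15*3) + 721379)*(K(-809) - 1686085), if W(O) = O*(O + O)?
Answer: -1224480165654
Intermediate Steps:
K(o) = 1061 + 2*o (K(o) = o + (1061 + o) = 1061 + 2*o)
W(O) = 2*O**2 (W(O) = O*(2*O) = 2*O**2)
(W(3 + 15*3) + 721379)*(K(-809) - 1686085) = (2*(3 + 15*3)**2 + 721379)*((1061 + 2*(-809)) - 1686085) = (2*(3 + 45)**2 + 721379)*((1061 - 1618) - 1686085) = (2*48**2 + 721379)*(-557 - 1686085) = (2*2304 + 721379)*(-1686642) = (4608 + 721379)*(-1686642) = 725987*(-1686642) = -1224480165654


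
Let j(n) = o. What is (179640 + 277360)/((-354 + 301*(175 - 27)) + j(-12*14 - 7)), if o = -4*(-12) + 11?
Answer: 457000/44253 ≈ 10.327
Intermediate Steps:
o = 59 (o = 48 + 11 = 59)
j(n) = 59
(179640 + 277360)/((-354 + 301*(175 - 27)) + j(-12*14 - 7)) = (179640 + 277360)/((-354 + 301*(175 - 27)) + 59) = 457000/((-354 + 301*148) + 59) = 457000/((-354 + 44548) + 59) = 457000/(44194 + 59) = 457000/44253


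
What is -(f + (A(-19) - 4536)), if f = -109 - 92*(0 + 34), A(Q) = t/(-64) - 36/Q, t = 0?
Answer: 147651/19 ≈ 7771.1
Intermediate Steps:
A(Q) = -36/Q (A(Q) = 0/(-64) - 36/Q = 0*(-1/64) - 36/Q = 0 - 36/Q = -36/Q)
f = -3237 (f = -109 - 92*34 = -109 - 3128 = -3237)
-(f + (A(-19) - 4536)) = -(-3237 + (-36/(-19) - 4536)) = -(-3237 + (-36*(-1/19) - 4536)) = -(-3237 + (36/19 - 4536)) = -(-3237 - 86148/19) = -1*(-147651/19) = 147651/19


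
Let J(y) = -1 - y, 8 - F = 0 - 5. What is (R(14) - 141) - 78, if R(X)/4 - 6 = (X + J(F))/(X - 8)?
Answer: -195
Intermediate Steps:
F = 13 (F = 8 - (0 - 5) = 8 - 1*(-5) = 8 + 5 = 13)
R(X) = 24 + 4*(-14 + X)/(-8 + X) (R(X) = 24 + 4*((X + (-1 - 1*13))/(X - 8)) = 24 + 4*((X + (-1 - 13))/(-8 + X)) = 24 + 4*((X - 14)/(-8 + X)) = 24 + 4*((-14 + X)/(-8 + X)) = 24 + 4*(-14 + X)/(-8 + X))
(R(14) - 141) - 78 = (4*(-62 + 7*14)/(-8 + 14) - 141) - 78 = (4*(-62 + 98)/6 - 141) - 78 = (4*(⅙)*36 - 141) - 78 = (24 - 141) - 78 = -117 - 78 = -195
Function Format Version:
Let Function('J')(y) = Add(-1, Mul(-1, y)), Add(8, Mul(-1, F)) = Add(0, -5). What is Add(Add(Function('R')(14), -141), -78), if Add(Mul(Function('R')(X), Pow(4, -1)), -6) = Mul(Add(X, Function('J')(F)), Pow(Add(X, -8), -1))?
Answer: -195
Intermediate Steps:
F = 13 (F = Add(8, Mul(-1, Add(0, -5))) = Add(8, Mul(-1, -5)) = Add(8, 5) = 13)
Function('R')(X) = Add(24, Mul(4, Pow(Add(-8, X), -1), Add(-14, X))) (Function('R')(X) = Add(24, Mul(4, Mul(Add(X, Add(-1, Mul(-1, 13))), Pow(Add(X, -8), -1)))) = Add(24, Mul(4, Mul(Add(X, Add(-1, -13)), Pow(Add(-8, X), -1)))) = Add(24, Mul(4, Mul(Add(X, -14), Pow(Add(-8, X), -1)))) = Add(24, Mul(4, Mul(Add(-14, X), Pow(Add(-8, X), -1)))) = Add(24, Mul(4, Mul(Pow(Add(-8, X), -1), Add(-14, X)))) = Add(24, Mul(4, Pow(Add(-8, X), -1), Add(-14, X))))
Add(Add(Function('R')(14), -141), -78) = Add(Add(Mul(4, Pow(Add(-8, 14), -1), Add(-62, Mul(7, 14))), -141), -78) = Add(Add(Mul(4, Pow(6, -1), Add(-62, 98)), -141), -78) = Add(Add(Mul(4, Rational(1, 6), 36), -141), -78) = Add(Add(24, -141), -78) = Add(-117, -78) = -195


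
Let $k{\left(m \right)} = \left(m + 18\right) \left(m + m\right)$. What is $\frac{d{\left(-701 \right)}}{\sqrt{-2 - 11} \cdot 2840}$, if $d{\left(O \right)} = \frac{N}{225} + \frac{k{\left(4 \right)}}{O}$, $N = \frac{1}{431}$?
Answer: $\frac{17066899 i \sqrt{13}}{2509802217000} \approx 2.4518 \cdot 10^{-5} i$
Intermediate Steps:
$k{\left(m \right)} = 2 m \left(18 + m\right)$ ($k{\left(m \right)} = \left(18 + m\right) 2 m = 2 m \left(18 + m\right)$)
$N = \frac{1}{431} \approx 0.0023202$
$d{\left(O \right)} = \frac{1}{96975} + \frac{176}{O}$ ($d{\left(O \right)} = \frac{1}{431 \cdot 225} + \frac{2 \cdot 4 \left(18 + 4\right)}{O} = \frac{1}{431} \cdot \frac{1}{225} + \frac{2 \cdot 4 \cdot 22}{O} = \frac{1}{96975} + \frac{176}{O}$)
$\frac{d{\left(-701 \right)}}{\sqrt{-2 - 11} \cdot 2840} = \frac{\frac{1}{96975} \frac{1}{-701} \left(17067600 - 701\right)}{\sqrt{-2 - 11} \cdot 2840} = \frac{\frac{1}{96975} \left(- \frac{1}{701}\right) 17066899}{\sqrt{-13} \cdot 2840} = - \frac{17066899}{67979475 i \sqrt{13} \cdot 2840} = - \frac{17066899}{67979475 \cdot 2840 i \sqrt{13}} = - \frac{17066899 \left(- \frac{i \sqrt{13}}{36920}\right)}{67979475} = \frac{17066899 i \sqrt{13}}{2509802217000}$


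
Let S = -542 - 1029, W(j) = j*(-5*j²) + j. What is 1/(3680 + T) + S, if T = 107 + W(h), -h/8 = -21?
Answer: -37239306056/23704205 ≈ -1571.0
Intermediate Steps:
h = 168 (h = -8*(-21) = 168)
W(j) = j - 5*j³ (W(j) = -5*j³ + j = j - 5*j³)
T = -23707885 (T = 107 + (168 - 5*168³) = 107 + (168 - 5*4741632) = 107 + (168 - 23708160) = 107 - 23707992 = -23707885)
S = -1571
1/(3680 + T) + S = 1/(3680 - 23707885) - 1571 = 1/(-23704205) - 1571 = -1/23704205 - 1571 = -37239306056/23704205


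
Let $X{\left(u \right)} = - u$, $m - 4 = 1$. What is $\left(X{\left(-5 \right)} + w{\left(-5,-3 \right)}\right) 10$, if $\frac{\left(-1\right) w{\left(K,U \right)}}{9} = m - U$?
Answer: $-670$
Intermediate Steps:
$m = 5$ ($m = 4 + 1 = 5$)
$w{\left(K,U \right)} = -45 + 9 U$ ($w{\left(K,U \right)} = - 9 \left(5 - U\right) = -45 + 9 U$)
$\left(X{\left(-5 \right)} + w{\left(-5,-3 \right)}\right) 10 = \left(\left(-1\right) \left(-5\right) + \left(-45 + 9 \left(-3\right)\right)\right) 10 = \left(5 - 72\right) 10 = \left(-67\right) 10 = -670$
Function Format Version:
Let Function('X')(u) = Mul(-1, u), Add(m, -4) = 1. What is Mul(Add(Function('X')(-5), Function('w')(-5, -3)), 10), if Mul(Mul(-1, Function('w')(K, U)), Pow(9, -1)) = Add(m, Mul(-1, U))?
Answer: -670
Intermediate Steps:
m = 5 (m = Add(4, 1) = 5)
Function('w')(K, U) = Add(-45, Mul(9, U)) (Function('w')(K, U) = Mul(-9, Add(5, Mul(-1, U))) = Add(-45, Mul(9, U)))
Mul(Add(Function('X')(-5), Function('w')(-5, -3)), 10) = Mul(Add(Mul(-1, -5), Add(-45, Mul(9, -3))), 10) = Mul(Add(5, Add(-45, -27)), 10) = Mul(Add(5, -72), 10) = Mul(-67, 10) = -670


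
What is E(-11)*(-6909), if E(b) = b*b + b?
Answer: -759990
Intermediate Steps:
E(b) = b + b² (E(b) = b² + b = b + b²)
E(-11)*(-6909) = -11*(1 - 11)*(-6909) = -11*(-10)*(-6909) = 110*(-6909) = -759990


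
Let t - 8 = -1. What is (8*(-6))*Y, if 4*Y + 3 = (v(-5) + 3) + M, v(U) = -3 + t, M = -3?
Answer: -12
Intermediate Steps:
t = 7 (t = 8 - 1 = 7)
v(U) = 4 (v(U) = -3 + 7 = 4)
Y = 1/4 (Y = -3/4 + ((4 + 3) - 3)/4 = -3/4 + (7 - 3)/4 = -3/4 + (1/4)*4 = -3/4 + 1 = 1/4 ≈ 0.25000)
(8*(-6))*Y = (8*(-6))*(1/4) = -48*1/4 = -12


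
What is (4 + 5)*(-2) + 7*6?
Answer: 24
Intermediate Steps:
(4 + 5)*(-2) + 7*6 = 9*(-2) + 42 = -18 + 42 = 24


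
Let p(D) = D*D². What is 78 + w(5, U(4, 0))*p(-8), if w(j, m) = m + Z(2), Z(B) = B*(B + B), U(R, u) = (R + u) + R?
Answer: -8114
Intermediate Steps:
U(R, u) = u + 2*R
Z(B) = 2*B² (Z(B) = B*(2*B) = 2*B²)
p(D) = D³
w(j, m) = 8 + m (w(j, m) = m + 2*2² = m + 2*4 = m + 8 = 8 + m)
78 + w(5, U(4, 0))*p(-8) = 78 + (8 + (0 + 2*4))*(-8)³ = 78 + (8 + (0 + 8))*(-512) = 78 + (8 + 8)*(-512) = 78 + 16*(-512) = 78 - 8192 = -8114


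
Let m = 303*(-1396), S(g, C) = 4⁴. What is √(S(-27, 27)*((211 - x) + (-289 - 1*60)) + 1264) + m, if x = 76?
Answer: -422988 + 4*I*√3345 ≈ -4.2299e+5 + 231.34*I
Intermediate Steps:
S(g, C) = 256
m = -422988
√(S(-27, 27)*((211 - x) + (-289 - 1*60)) + 1264) + m = √(256*((211 - 1*76) + (-289 - 1*60)) + 1264) - 422988 = √(256*((211 - 76) + (-289 - 60)) + 1264) - 422988 = √(256*(135 - 349) + 1264) - 422988 = √(256*(-214) + 1264) - 422988 = √(-54784 + 1264) - 422988 = √(-53520) - 422988 = 4*I*√3345 - 422988 = -422988 + 4*I*√3345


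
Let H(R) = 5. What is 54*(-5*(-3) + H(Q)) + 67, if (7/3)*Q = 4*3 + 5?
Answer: 1147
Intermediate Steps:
Q = 51/7 (Q = 3*(4*3 + 5)/7 = 3*(12 + 5)/7 = (3/7)*17 = 51/7 ≈ 7.2857)
54*(-5*(-3) + H(Q)) + 67 = 54*(-5*(-3) + 5) + 67 = 54*(15 + 5) + 67 = 54*20 + 67 = 1080 + 67 = 1147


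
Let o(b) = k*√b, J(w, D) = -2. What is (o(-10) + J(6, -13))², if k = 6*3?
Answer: -3236 - 72*I*√10 ≈ -3236.0 - 227.68*I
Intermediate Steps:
k = 18
o(b) = 18*√b
(o(-10) + J(6, -13))² = (18*√(-10) - 2)² = (18*(I*√10) - 2)² = (18*I*√10 - 2)² = (-2 + 18*I*√10)²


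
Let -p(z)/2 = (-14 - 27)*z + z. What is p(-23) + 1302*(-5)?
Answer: -8350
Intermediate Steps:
p(z) = 80*z (p(z) = -2*((-14 - 27)*z + z) = -2*(-41*z + z) = -(-80)*z = 80*z)
p(-23) + 1302*(-5) = 80*(-23) + 1302*(-5) = -1840 - 6510 = -8350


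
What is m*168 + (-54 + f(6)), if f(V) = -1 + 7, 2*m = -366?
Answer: -30792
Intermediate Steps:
m = -183 (m = (½)*(-366) = -183)
f(V) = 6
m*168 + (-54 + f(6)) = -183*168 + (-54 + 6) = -30744 - 48 = -30792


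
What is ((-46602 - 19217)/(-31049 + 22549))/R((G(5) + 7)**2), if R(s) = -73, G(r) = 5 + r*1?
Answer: -65819/620500 ≈ -0.10607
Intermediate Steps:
G(r) = 5 + r
((-46602 - 19217)/(-31049 + 22549))/R((G(5) + 7)**2) = ((-46602 - 19217)/(-31049 + 22549))/(-73) = -65819/(-8500)*(-1/73) = -65819*(-1/8500)*(-1/73) = (65819/8500)*(-1/73) = -65819/620500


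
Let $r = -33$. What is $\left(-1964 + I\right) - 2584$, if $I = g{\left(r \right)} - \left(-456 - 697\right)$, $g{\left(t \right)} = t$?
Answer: $-3428$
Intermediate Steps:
$I = 1120$ ($I = -33 - \left(-456 - 697\right) = -33 - -1153 = -33 + 1153 = 1120$)
$\left(-1964 + I\right) - 2584 = \left(-1964 + 1120\right) - 2584 = -844 - 2584 = -3428$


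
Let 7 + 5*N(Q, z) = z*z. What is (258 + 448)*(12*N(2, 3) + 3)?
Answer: 27534/5 ≈ 5506.8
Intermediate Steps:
N(Q, z) = -7/5 + z²/5 (N(Q, z) = -7/5 + (z*z)/5 = -7/5 + z²/5)
(258 + 448)*(12*N(2, 3) + 3) = (258 + 448)*(12*(-7/5 + (⅕)*3²) + 3) = 706*(12*(-7/5 + (⅕)*9) + 3) = 706*(12*(-7/5 + 9/5) + 3) = 706*(12*(⅖) + 3) = 706*(24/5 + 3) = 706*(39/5) = 27534/5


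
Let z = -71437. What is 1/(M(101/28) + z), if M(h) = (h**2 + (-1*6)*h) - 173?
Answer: -784/56149007 ≈ -1.3963e-5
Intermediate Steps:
M(h) = -173 + h**2 - 6*h (M(h) = (h**2 - 6*h) - 173 = -173 + h**2 - 6*h)
1/(M(101/28) + z) = 1/((-173 + (101/28)**2 - 606/28) - 71437) = 1/((-173 + (101*(1/28))**2 - 606/28) - 71437) = 1/((-173 + (101/28)**2 - 6*101/28) - 71437) = 1/((-173 + 10201/784 - 303/14) - 71437) = 1/(-142399/784 - 71437) = 1/(-56149007/784) = -784/56149007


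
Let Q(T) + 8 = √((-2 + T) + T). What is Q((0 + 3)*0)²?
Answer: (8 - I*√2)² ≈ 62.0 - 22.627*I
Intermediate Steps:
Q(T) = -8 + √(-2 + 2*T) (Q(T) = -8 + √((-2 + T) + T) = -8 + √(-2 + 2*T))
Q((0 + 3)*0)² = (-8 + √(-2 + 2*((0 + 3)*0)))² = (-8 + √(-2 + 2*(3*0)))² = (-8 + √(-2 + 2*0))² = (-8 + √(-2 + 0))² = (-8 + √(-2))² = (-8 + I*√2)²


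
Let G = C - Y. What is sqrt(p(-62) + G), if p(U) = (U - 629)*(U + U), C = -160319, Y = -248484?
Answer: sqrt(173849) ≈ 416.95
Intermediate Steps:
p(U) = 2*U*(-629 + U) (p(U) = (-629 + U)*(2*U) = 2*U*(-629 + U))
G = 88165 (G = -160319 - 1*(-248484) = -160319 + 248484 = 88165)
sqrt(p(-62) + G) = sqrt(2*(-62)*(-629 - 62) + 88165) = sqrt(2*(-62)*(-691) + 88165) = sqrt(85684 + 88165) = sqrt(173849)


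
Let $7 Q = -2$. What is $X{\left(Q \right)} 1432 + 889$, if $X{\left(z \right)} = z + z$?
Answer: $\frac{495}{7} \approx 70.714$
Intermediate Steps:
$Q = - \frac{2}{7}$ ($Q = \frac{1}{7} \left(-2\right) = - \frac{2}{7} \approx -0.28571$)
$X{\left(z \right)} = 2 z$
$X{\left(Q \right)} 1432 + 889 = 2 \left(- \frac{2}{7}\right) 1432 + 889 = \left(- \frac{4}{7}\right) 1432 + 889 = - \frac{5728}{7} + 889 = \frac{495}{7}$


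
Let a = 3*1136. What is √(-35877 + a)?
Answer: I*√32469 ≈ 180.19*I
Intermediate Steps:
a = 3408
√(-35877 + a) = √(-35877 + 3408) = √(-32469) = I*√32469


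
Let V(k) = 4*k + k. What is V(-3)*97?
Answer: -1455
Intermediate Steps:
V(k) = 5*k
V(-3)*97 = (5*(-3))*97 = -15*97 = -1455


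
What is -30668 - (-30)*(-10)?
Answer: -30968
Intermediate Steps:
-30668 - (-30)*(-10) = -30668 - 1*300 = -30668 - 300 = -30968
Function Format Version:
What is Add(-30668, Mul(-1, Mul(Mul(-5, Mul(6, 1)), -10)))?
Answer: -30968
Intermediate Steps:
Add(-30668, Mul(-1, Mul(Mul(-5, Mul(6, 1)), -10))) = Add(-30668, Mul(-1, Mul(Mul(-5, 6), -10))) = Add(-30668, Mul(-1, Mul(-30, -10))) = Add(-30668, Mul(-1, 300)) = Add(-30668, -300) = -30968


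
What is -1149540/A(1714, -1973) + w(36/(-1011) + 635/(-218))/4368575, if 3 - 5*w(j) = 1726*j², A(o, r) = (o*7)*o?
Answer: -2449751840295330780011/43292656700553608855750 ≈ -0.056586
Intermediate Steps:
A(o, r) = 7*o² (A(o, r) = (7*o)*o = 7*o²)
w(j) = ⅗ - 1726*j²/5
-1149540/A(1714, -1973) + w(36/(-1011) + 635/(-218))/4368575 = -1149540/(7*1714²) + (⅗ - 1726*(36/(-1011) + 635/(-218))²/5)/4368575 = -1149540/(7*2937796) + (⅗ - 1726*(36*(-1/1011) + 635*(-1/218))²/5)*(1/4368575) = -1149540/20564572 + (⅗ - 1726*(-12/337 - 635/218)²/5)*(1/4368575) = -1149540*1/20564572 + (⅗ - 1726*(-216611/73466)²/5)*(1/4368575) = -41055/734449 + (⅗ - 1726/5*46920325321/5397253156)*(1/4368575) = -41055/734449 + (⅗ - 40492240752023/13493132890)*(1/4368575) = -41055/734449 - 40484144872289/13493132890*1/4368575 = -41055/734449 - 40484144872289/58945763014931750 = -2449751840295330780011/43292656700553608855750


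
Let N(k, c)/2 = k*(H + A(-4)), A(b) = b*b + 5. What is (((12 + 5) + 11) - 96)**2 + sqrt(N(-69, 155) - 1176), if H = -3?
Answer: 4624 + 2*I*sqrt(915) ≈ 4624.0 + 60.498*I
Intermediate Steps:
A(b) = 5 + b**2 (A(b) = b**2 + 5 = 5 + b**2)
N(k, c) = 36*k (N(k, c) = 2*(k*(-3 + (5 + (-4)**2))) = 2*(k*(-3 + (5 + 16))) = 2*(k*(-3 + 21)) = 2*(k*18) = 2*(18*k) = 36*k)
(((12 + 5) + 11) - 96)**2 + sqrt(N(-69, 155) - 1176) = (((12 + 5) + 11) - 96)**2 + sqrt(36*(-69) - 1176) = ((17 + 11) - 96)**2 + sqrt(-2484 - 1176) = (28 - 96)**2 + sqrt(-3660) = (-68)**2 + 2*I*sqrt(915) = 4624 + 2*I*sqrt(915)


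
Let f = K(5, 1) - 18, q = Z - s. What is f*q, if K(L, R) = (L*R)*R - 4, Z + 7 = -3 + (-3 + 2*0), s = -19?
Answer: -102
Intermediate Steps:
Z = -13 (Z = -7 + (-3 + (-3 + 2*0)) = -7 + (-3 + (-3 + 0)) = -7 + (-3 - 3) = -7 - 6 = -13)
K(L, R) = -4 + L*R² (K(L, R) = L*R² - 4 = -4 + L*R²)
q = 6 (q = -13 - 1*(-19) = -13 + 19 = 6)
f = -17 (f = (-4 + 5*1²) - 18 = (-4 + 5*1) - 18 = (-4 + 5) - 18 = 1 - 18 = -17)
f*q = -17*6 = -102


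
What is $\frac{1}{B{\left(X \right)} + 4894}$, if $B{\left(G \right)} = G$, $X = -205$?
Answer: $\frac{1}{4689} \approx 0.00021327$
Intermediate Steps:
$\frac{1}{B{\left(X \right)} + 4894} = \frac{1}{-205 + 4894} = \frac{1}{4689}$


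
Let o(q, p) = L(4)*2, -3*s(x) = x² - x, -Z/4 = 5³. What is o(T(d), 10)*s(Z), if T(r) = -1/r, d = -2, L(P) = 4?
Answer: -668000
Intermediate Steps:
Z = -500 (Z = -4*5³ = -4*125 = -500)
s(x) = -x²/3 + x/3 (s(x) = -(x² - x)/3 = -x²/3 + x/3)
o(q, p) = 8 (o(q, p) = 4*2 = 8)
o(T(d), 10)*s(Z) = 8*((⅓)*(-500)*(1 - 1*(-500))) = 8*((⅓)*(-500)*(1 + 500)) = 8*((⅓)*(-500)*501) = 8*(-83500) = -668000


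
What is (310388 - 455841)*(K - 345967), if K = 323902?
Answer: 3209420445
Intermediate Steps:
(310388 - 455841)*(K - 345967) = (310388 - 455841)*(323902 - 345967) = -145453*(-22065) = 3209420445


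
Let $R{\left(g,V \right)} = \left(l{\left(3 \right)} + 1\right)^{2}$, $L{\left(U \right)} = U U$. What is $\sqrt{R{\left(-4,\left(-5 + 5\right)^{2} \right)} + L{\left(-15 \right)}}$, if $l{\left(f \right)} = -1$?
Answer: $15$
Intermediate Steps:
$L{\left(U \right)} = U^{2}$
$R{\left(g,V \right)} = 0$ ($R{\left(g,V \right)} = \left(-1 + 1\right)^{2} = 0^{2} = 0$)
$\sqrt{R{\left(-4,\left(-5 + 5\right)^{2} \right)} + L{\left(-15 \right)}} = \sqrt{0 + \left(-15\right)^{2}} = \sqrt{0 + 225} = \sqrt{225} = 15$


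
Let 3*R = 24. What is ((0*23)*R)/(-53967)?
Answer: 0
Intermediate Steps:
R = 8 (R = (⅓)*24 = 8)
((0*23)*R)/(-53967) = ((0*23)*8)/(-53967) = (0*8)*(-1/53967) = 0*(-1/53967) = 0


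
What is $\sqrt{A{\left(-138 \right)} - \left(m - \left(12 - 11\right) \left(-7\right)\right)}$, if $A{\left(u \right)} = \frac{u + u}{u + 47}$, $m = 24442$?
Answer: $\frac{311 i \sqrt{2093}}{91} \approx 156.35 i$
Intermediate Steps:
$A{\left(u \right)} = \frac{2 u}{47 + u}$
$\sqrt{A{\left(-138 \right)} - \left(m - \left(12 - 11\right) \left(-7\right)\right)} = \sqrt{2 \left(-138\right) \frac{1}{47 - 138} - \left(24442 - \left(12 - 11\right) \left(-7\right)\right)} = \sqrt{2 \left(-138\right) \frac{1}{-91} + \left(1 \left(-7\right) - 24442\right)} = \sqrt{2 \left(-138\right) \left(- \frac{1}{91}\right) - 24449} = \sqrt{\frac{276}{91} - 24449} = \sqrt{- \frac{2224583}{91}} = \frac{311 i \sqrt{2093}}{91}$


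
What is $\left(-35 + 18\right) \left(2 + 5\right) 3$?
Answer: $-357$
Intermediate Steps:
$\left(-35 + 18\right) \left(2 + 5\right) 3 = - 17 \cdot 7 \cdot 3 = \left(-17\right) 21 = -357$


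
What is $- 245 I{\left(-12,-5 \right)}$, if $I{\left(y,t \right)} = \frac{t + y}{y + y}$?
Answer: $- \frac{4165}{24} \approx -173.54$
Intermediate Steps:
$I{\left(y,t \right)} = \frac{t + y}{2 y}$
$- 245 I{\left(-12,-5 \right)} = - 245 \frac{-5 - 12}{2 \left(-12\right)} = - 245 \cdot \frac{1}{2} \left(- \frac{1}{12}\right) \left(-17\right) = \left(-245\right) \frac{17}{24} = - \frac{4165}{24}$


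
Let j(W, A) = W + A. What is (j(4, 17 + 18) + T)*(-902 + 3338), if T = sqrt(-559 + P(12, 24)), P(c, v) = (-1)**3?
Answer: 95004 + 9744*I*sqrt(35) ≈ 95004.0 + 57646.0*I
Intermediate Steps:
P(c, v) = -1
j(W, A) = A + W
T = 4*I*sqrt(35) (T = sqrt(-559 - 1) = sqrt(-560) = 4*I*sqrt(35) ≈ 23.664*I)
(j(4, 17 + 18) + T)*(-902 + 3338) = (((17 + 18) + 4) + 4*I*sqrt(35))*(-902 + 3338) = ((35 + 4) + 4*I*sqrt(35))*2436 = (39 + 4*I*sqrt(35))*2436 = 95004 + 9744*I*sqrt(35)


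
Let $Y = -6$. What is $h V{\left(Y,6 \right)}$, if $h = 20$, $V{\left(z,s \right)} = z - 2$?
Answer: $-160$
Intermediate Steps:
$V{\left(z,s \right)} = -2 + z$
$h V{\left(Y,6 \right)} = 20 \left(-2 - 6\right) = 20 \left(-8\right) = -160$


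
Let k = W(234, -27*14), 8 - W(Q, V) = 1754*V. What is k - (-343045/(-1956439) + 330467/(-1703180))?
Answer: 2209293941127924313/3332167776020 ≈ 6.6302e+5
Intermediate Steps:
W(Q, V) = 8 - 1754*V
k = 663020 (k = 8 - (-47358)*14 = 8 - 1754*(-378) = 8 + 663012 = 663020)
k - (-343045/(-1956439) + 330467/(-1703180)) = 663020 - (-343045/(-1956439) + 330467/(-1703180)) = 663020 - (-343045*(-1/1956439) + 330467*(-1/1703180)) = 663020 - (343045/1956439 - 330467/1703180) = 663020 - 1*(-62271143913/3332167776020) = 663020 + 62271143913/3332167776020 = 2209293941127924313/3332167776020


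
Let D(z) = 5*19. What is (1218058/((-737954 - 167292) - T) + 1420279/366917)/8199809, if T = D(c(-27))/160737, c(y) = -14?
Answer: 134822289254888681/437778111533000114262641 ≈ 3.0797e-7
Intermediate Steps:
D(z) = 95
T = 95/160737 ≈ 0.00059103
(1218058/((-737954 - 167292) - T) + 1420279/366917)/8199809 = (1218058/((-737954 - 167292) - 1*95/160737) + 1420279/366917)/8199809 = (1218058/(-905246 - 95/160737) + 1420279*(1/366917))*(1/8199809) = (1218058/(-145506526397/160737) + 1420279/366917)*(1/8199809) = (1218058*(-160737/145506526397) + 1420279/366917)*(1/8199809) = (-195786988746/145506526397 + 1420279/366917)*(1/8199809) = (134822289254888681/53388818146008049)*(1/8199809) = 134822289254888681/437778111533000114262641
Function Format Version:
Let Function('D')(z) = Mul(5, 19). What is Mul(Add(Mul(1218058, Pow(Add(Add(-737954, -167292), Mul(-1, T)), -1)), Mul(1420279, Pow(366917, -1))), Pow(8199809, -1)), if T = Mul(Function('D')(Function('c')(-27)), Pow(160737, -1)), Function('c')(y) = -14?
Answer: Rational(134822289254888681, 437778111533000114262641) ≈ 3.0797e-7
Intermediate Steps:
Function('D')(z) = 95
T = Rational(95, 160737) (T = Mul(95, Pow(160737, -1)) = Mul(95, Rational(1, 160737)) = Rational(95, 160737) ≈ 0.00059103)
Mul(Add(Mul(1218058, Pow(Add(Add(-737954, -167292), Mul(-1, T)), -1)), Mul(1420279, Pow(366917, -1))), Pow(8199809, -1)) = Mul(Add(Mul(1218058, Pow(Add(Add(-737954, -167292), Mul(-1, Rational(95, 160737))), -1)), Mul(1420279, Pow(366917, -1))), Pow(8199809, -1)) = Mul(Add(Mul(1218058, Pow(Add(-905246, Rational(-95, 160737)), -1)), Mul(1420279, Rational(1, 366917))), Rational(1, 8199809)) = Mul(Add(Mul(1218058, Pow(Rational(-145506526397, 160737), -1)), Rational(1420279, 366917)), Rational(1, 8199809)) = Mul(Add(Mul(1218058, Rational(-160737, 145506526397)), Rational(1420279, 366917)), Rational(1, 8199809)) = Mul(Add(Rational(-195786988746, 145506526397), Rational(1420279, 366917)), Rational(1, 8199809)) = Mul(Rational(134822289254888681, 53388818146008049), Rational(1, 8199809)) = Rational(134822289254888681, 437778111533000114262641)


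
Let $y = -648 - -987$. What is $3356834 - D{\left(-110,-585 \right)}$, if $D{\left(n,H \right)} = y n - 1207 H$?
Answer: $2688029$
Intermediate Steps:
$y = 339$ ($y = -648 + 987 = 339$)
$D{\left(n,H \right)} = - 1207 H + 339 n$ ($D{\left(n,H \right)} = 339 n - 1207 H = - 1207 H + 339 n$)
$3356834 - D{\left(-110,-585 \right)} = 3356834 - \left(\left(-1207\right) \left(-585\right) + 339 \left(-110\right)\right) = 3356834 - \left(706095 - 37290\right) = 3356834 - 668805 = 2688029$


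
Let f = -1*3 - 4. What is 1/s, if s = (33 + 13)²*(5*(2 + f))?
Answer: -1/52900 ≈ -1.8904e-5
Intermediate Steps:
f = -7 (f = -3 - 4 = -7)
s = -52900 (s = (33 + 13)²*(5*(2 - 7)) = 46²*(5*(-5)) = 2116*(-25) = -52900)
1/s = 1/(-52900) = -1/52900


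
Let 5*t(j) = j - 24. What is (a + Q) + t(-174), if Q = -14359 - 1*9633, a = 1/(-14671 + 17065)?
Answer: -287658247/11970 ≈ -24032.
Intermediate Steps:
t(j) = -24/5 + j/5 (t(j) = (j - 24)/5 = (-24 + j)/5 = -24/5 + j/5)
a = 1/2394 ≈ 0.00041771
Q = -23992 (Q = -14359 - 9633 = -23992)
(a + Q) + t(-174) = (1/2394 - 23992) + (-24/5 + (1/5)*(-174)) = -57436847/2394 + (-24/5 - 174/5) = -57436847/2394 - 198/5 = -287658247/11970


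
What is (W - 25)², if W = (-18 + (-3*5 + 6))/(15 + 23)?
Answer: 954529/1444 ≈ 661.03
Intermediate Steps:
W = -27/38 (W = (-18 + (-15 + 6))/38 = (-18 - 9)*(1/38) = -27*1/38 = -27/38 ≈ -0.71053)
(W - 25)² = (-27/38 - 25)² = (-977/38)² = 954529/1444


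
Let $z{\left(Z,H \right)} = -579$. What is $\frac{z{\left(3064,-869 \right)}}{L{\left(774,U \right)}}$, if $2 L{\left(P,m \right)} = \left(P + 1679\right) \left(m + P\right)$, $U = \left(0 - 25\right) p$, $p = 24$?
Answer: $- \frac{193}{71137} \approx -0.0027131$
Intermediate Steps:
$U = -600$ ($U = \left(0 - 25\right) 24 = \left(-25\right) 24 = -600$)
$L{\left(P,m \right)} = \frac{\left(1679 + P\right) \left(P + m\right)}{2}$ ($L{\left(P,m \right)} = \frac{\left(P + 1679\right) \left(m + P\right)}{2} = \frac{\left(1679 + P\right) \left(P + m\right)}{2}$)
$\frac{z{\left(3064,-869 \right)}}{L{\left(774,U \right)}} = - \frac{579}{\frac{774^{2}}{2} + \frac{1679}{2} \cdot 774 + \frac{1679}{2} \left(-600\right) + \frac{1}{2} \cdot 774 \left(-600\right)} = - \frac{579}{\frac{1}{2} \cdot 599076 + 649773 - 503700 - 232200} = - \frac{579}{299538 + 649773 - 503700 - 232200} = - \frac{579}{213411} = \left(-579\right) \frac{1}{213411} = - \frac{193}{71137}$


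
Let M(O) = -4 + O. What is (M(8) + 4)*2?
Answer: 16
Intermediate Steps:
(M(8) + 4)*2 = ((-4 + 8) + 4)*2 = (4 + 4)*2 = 8*2 = 16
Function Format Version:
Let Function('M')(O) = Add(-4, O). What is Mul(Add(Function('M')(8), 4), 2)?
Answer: 16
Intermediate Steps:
Mul(Add(Function('M')(8), 4), 2) = Mul(Add(Add(-4, 8), 4), 2) = Mul(Add(4, 4), 2) = Mul(8, 2) = 16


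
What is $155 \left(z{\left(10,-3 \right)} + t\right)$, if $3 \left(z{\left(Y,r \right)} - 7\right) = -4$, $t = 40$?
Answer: $\frac{21235}{3} \approx 7078.3$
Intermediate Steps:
$z{\left(Y,r \right)} = \frac{17}{3}$ ($z{\left(Y,r \right)} = 7 + \frac{1}{3} \left(-4\right) = 7 - \frac{4}{3} = \frac{17}{3}$)
$155 \left(z{\left(10,-3 \right)} + t\right) = 155 \left(\frac{17}{3} + 40\right) = 155 \cdot \frac{137}{3} = \frac{21235}{3}$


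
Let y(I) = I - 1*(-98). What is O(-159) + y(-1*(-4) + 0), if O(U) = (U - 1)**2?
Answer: 25702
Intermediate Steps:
y(I) = 98 + I (y(I) = I + 98 = 98 + I)
O(U) = (-1 + U)**2
O(-159) + y(-1*(-4) + 0) = (-1 - 159)**2 + (98 + (-1*(-4) + 0)) = (-160)**2 + (98 + (4 + 0)) = 25600 + (98 + 4) = 25600 + 102 = 25702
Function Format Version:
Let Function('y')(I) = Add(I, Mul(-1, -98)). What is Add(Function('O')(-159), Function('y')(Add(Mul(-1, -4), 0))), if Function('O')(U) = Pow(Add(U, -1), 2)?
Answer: 25702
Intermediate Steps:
Function('y')(I) = Add(98, I) (Function('y')(I) = Add(I, 98) = Add(98, I))
Function('O')(U) = Pow(Add(-1, U), 2)
Add(Function('O')(-159), Function('y')(Add(Mul(-1, -4), 0))) = Add(Pow(Add(-1, -159), 2), Add(98, Add(Mul(-1, -4), 0))) = Add(Pow(-160, 2), Add(98, Add(4, 0))) = Add(25600, Add(98, 4)) = Add(25600, 102) = 25702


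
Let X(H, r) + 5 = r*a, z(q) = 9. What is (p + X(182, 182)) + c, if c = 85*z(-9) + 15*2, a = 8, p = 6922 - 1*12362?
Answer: -3194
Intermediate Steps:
p = -5440 (p = 6922 - 12362 = -5440)
X(H, r) = -5 + 8*r (X(H, r) = -5 + r*8 = -5 + 8*r)
c = 795 (c = 85*9 + 15*2 = 765 + 30 = 795)
(p + X(182, 182)) + c = (-5440 + (-5 + 8*182)) + 795 = (-5440 + (-5 + 1456)) + 795 = (-5440 + 1451) + 795 = -3989 + 795 = -3194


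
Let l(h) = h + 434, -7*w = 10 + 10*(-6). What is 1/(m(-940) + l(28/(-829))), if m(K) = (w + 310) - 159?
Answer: 5803/3436009 ≈ 0.0016889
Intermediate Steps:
w = 50/7 (w = -(10 + 10*(-6))/7 = -(10 - 60)/7 = -⅐*(-50) = 50/7 ≈ 7.1429)
l(h) = 434 + h
m(K) = 1107/7 (m(K) = (50/7 + 310) - 159 = 2220/7 - 159 = 1107/7)
1/(m(-940) + l(28/(-829))) = 1/(1107/7 + (434 + 28/(-829))) = 1/(1107/7 + (434 + 28*(-1/829))) = 1/(1107/7 + (434 - 28/829)) = 1/(1107/7 + 359758/829) = 1/(3436009/5803) = 5803/3436009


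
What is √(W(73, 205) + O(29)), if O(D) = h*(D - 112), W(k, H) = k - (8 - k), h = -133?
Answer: √11177 ≈ 105.72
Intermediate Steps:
W(k, H) = -8 + 2*k (W(k, H) = k + (-8 + k) = -8 + 2*k)
O(D) = 14896 - 133*D (O(D) = -133*(D - 112) = -133*(-112 + D) = 14896 - 133*D)
√(W(73, 205) + O(29)) = √((-8 + 2*73) + (14896 - 133*29)) = √((-8 + 146) + (14896 - 3857)) = √(138 + 11039) = √11177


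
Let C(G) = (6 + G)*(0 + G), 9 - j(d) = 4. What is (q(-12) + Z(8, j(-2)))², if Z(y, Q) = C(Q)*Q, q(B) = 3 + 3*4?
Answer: 84100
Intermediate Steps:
j(d) = 5 (j(d) = 9 - 1*4 = 9 - 4 = 5)
C(G) = G*(6 + G) (C(G) = (6 + G)*G = G*(6 + G))
q(B) = 15 (q(B) = 3 + 12 = 15)
Z(y, Q) = Q²*(6 + Q) (Z(y, Q) = (Q*(6 + Q))*Q = Q²*(6 + Q))
(q(-12) + Z(8, j(-2)))² = (15 + 5²*(6 + 5))² = (15 + 25*11)² = (15 + 275)² = 290² = 84100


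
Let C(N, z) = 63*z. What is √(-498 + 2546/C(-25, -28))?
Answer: I*√881018/42 ≈ 22.348*I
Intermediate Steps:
√(-498 + 2546/C(-25, -28)) = √(-498 + 2546/((63*(-28)))) = √(-498 + 2546/(-1764)) = √(-498 + 2546*(-1/1764)) = √(-498 - 1273/882) = √(-440509/882) = I*√881018/42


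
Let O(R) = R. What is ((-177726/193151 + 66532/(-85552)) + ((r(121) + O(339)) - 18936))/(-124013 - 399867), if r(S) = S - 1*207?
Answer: 15437721809775/432841557296288 ≈ 0.035666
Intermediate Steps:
r(S) = -207 + S (r(S) = S - 207 = -207 + S)
((-177726/193151 + 66532/(-85552)) + ((r(121) + O(339)) - 18936))/(-124013 - 399867) = ((-177726/193151 + 66532/(-85552)) + (((-207 + 121) + 339) - 18936))/(-124013 - 399867) = ((-177726*1/193151 + 66532*(-1/85552)) + ((-86 + 339) - 18936))/(-523880) = ((-177726/193151 - 16633/21388) + (253 - 18936))*(-1/523880) = (-7013884271/4131113588 - 18683)*(-1/523880) = -77188609048875/4131113588*(-1/523880) = 15437721809775/432841557296288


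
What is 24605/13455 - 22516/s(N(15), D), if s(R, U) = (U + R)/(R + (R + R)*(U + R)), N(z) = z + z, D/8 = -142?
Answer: -2009483068427/1488123 ≈ -1.3503e+6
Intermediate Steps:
D = -1136 (D = 8*(-142) = -1136)
N(z) = 2*z
s(R, U) = (R + U)/(R + 2*R*(R + U)) (s(R, U) = (R + U)/(R + (2*R)*(R + U)) = (R + U)/(R + 2*R*(R + U)))
24605/13455 - 22516/s(N(15), D) = 24605/13455 - 22516*30*(1 + 2*(2*15) + 2*(-1136))/(2*15 - 1136) = 24605*(1/13455) - 22516*30*(1 + 2*30 - 2272)/(30 - 1136) = 4921/2691 - 22516/((1/30)*(-1106)/(1 + 60 - 2272)) = 4921/2691 - 22516/((1/30)*(-1106)/(-2211)) = 4921/2691 - 22516/((1/30)*(-1/2211)*(-1106)) = 4921/2691 - 22516/553/33165 = 4921/2691 - 22516*33165/553 = 4921/2691 - 746743140/553 = -2009483068427/1488123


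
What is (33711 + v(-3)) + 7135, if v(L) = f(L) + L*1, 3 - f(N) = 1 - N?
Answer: 40842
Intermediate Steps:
f(N) = 2 + N (f(N) = 3 - (1 - N) = 3 + (-1 + N) = 2 + N)
v(L) = 2 + 2*L (v(L) = (2 + L) + L*1 = (2 + L) + L = 2 + 2*L)
(33711 + v(-3)) + 7135 = (33711 + (2 + 2*(-3))) + 7135 = (33711 + (2 - 6)) + 7135 = (33711 - 4) + 7135 = 33707 + 7135 = 40842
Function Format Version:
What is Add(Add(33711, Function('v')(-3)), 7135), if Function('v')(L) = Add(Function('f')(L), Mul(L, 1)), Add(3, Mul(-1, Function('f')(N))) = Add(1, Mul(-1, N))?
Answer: 40842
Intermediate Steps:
Function('f')(N) = Add(2, N) (Function('f')(N) = Add(3, Mul(-1, Add(1, Mul(-1, N)))) = Add(3, Add(-1, N)) = Add(2, N))
Function('v')(L) = Add(2, Mul(2, L)) (Function('v')(L) = Add(Add(2, L), Mul(L, 1)) = Add(Add(2, L), L) = Add(2, Mul(2, L)))
Add(Add(33711, Function('v')(-3)), 7135) = Add(Add(33711, Add(2, Mul(2, -3))), 7135) = Add(Add(33711, Add(2, -6)), 7135) = Add(Add(33711, -4), 7135) = Add(33707, 7135) = 40842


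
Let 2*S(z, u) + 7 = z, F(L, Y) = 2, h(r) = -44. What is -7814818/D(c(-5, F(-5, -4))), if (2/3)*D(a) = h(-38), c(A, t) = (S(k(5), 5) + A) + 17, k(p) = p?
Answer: 355219/3 ≈ 1.1841e+5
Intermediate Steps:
S(z, u) = -7/2 + z/2
c(A, t) = 16 + A (c(A, t) = ((-7/2 + (½)*5) + A) + 17 = ((-7/2 + 5/2) + A) + 17 = (-1 + A) + 17 = 16 + A)
D(a) = -66 (D(a) = (3/2)*(-44) = -66)
-7814818/D(c(-5, F(-5, -4))) = -7814818/(-66) = -7814818*(-1/66) = 355219/3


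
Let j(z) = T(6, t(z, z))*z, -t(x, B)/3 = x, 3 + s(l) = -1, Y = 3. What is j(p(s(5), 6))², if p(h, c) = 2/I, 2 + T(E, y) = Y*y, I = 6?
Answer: 25/9 ≈ 2.7778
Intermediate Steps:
s(l) = -4 (s(l) = -3 - 1 = -4)
t(x, B) = -3*x
T(E, y) = -2 + 3*y
p(h, c) = ⅓ (p(h, c) = 2/6 = 2*(⅙) = ⅓)
j(z) = z*(-2 - 9*z) (j(z) = (-2 + 3*(-3*z))*z = (-2 - 9*z)*z = z*(-2 - 9*z))
j(p(s(5), 6))² = ((-2 - 9*⅓)/3)² = ((-2 - 3)/3)² = ((⅓)*(-5))² = (-5/3)² = 25/9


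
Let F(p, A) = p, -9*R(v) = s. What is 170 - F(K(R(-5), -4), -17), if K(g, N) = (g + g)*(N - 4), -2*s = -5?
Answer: 1490/9 ≈ 165.56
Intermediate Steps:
s = 5/2 (s = -½*(-5) = 5/2 ≈ 2.5000)
R(v) = -5/18 (R(v) = -⅑*5/2 = -5/18)
K(g, N) = 2*g*(-4 + N) (K(g, N) = (2*g)*(-4 + N) = 2*g*(-4 + N))
170 - F(K(R(-5), -4), -17) = 170 - 2*(-5)*(-4 - 4)/18 = 170 - 2*(-5)*(-8)/18 = 170 - 1*40/9 = 170 - 40/9 = 1490/9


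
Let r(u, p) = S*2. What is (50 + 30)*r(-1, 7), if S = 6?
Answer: 960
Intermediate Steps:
r(u, p) = 12 (r(u, p) = 6*2 = 12)
(50 + 30)*r(-1, 7) = (50 + 30)*12 = 80*12 = 960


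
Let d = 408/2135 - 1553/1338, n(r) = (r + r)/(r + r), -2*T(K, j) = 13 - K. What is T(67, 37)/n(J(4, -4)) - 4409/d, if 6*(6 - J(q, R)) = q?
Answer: 12669664947/2769751 ≈ 4574.3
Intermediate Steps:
J(q, R) = 6 - q/6
T(K, j) = -13/2 + K/2 (T(K, j) = -(13 - K)/2 = -13/2 + K/2)
n(r) = 1 (n(r) = (2*r)/((2*r)) = (2*r)*(1/(2*r)) = 1)
d = -2769751/2856630 (d = 408*(1/2135) - 1553*1/1338 = 408/2135 - 1553/1338 = -2769751/2856630 ≈ -0.96959)
T(67, 37)/n(J(4, -4)) - 4409/d = (-13/2 + (½)*67)/1 - 4409/(-2769751/2856630) = (-13/2 + 67/2)*1 - 4409*(-2856630/2769751) = 27*1 + 12594881670/2769751 = 27 + 12594881670/2769751 = 12669664947/2769751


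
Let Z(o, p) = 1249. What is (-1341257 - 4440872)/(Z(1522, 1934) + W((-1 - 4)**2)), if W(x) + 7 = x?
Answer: -5782129/1267 ≈ -4563.6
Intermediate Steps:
W(x) = -7 + x
(-1341257 - 4440872)/(Z(1522, 1934) + W((-1 - 4)**2)) = (-1341257 - 4440872)/(1249 + (-7 + (-1 - 4)**2)) = -5782129/(1249 + (-7 + (-5)**2)) = -5782129/(1249 + (-7 + 25)) = -5782129/(1249 + 18) = -5782129/1267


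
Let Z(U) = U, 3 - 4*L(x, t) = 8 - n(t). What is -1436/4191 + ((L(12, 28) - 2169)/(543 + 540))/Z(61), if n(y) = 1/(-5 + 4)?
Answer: -69308689/184580022 ≈ -0.37549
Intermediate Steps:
n(y) = -1 (n(y) = 1/(-1) = -1)
L(x, t) = -3/2 (L(x, t) = ¾ - (8 - 1*(-1))/4 = ¾ - (8 + 1)/4 = ¾ - ¼*9 = ¾ - 9/4 = -3/2)
-1436/4191 + ((L(12, 28) - 2169)/(543 + 540))/Z(61) = -1436/4191 + ((-3/2 - 2169)/(543 + 540))/61 = -1436*1/4191 - 4341/2/1083*(1/61) = -1436/4191 - 4341/2*1/1083*(1/61) = -1436/4191 - 1447/722*1/61 = -1436/4191 - 1447/44042 = -69308689/184580022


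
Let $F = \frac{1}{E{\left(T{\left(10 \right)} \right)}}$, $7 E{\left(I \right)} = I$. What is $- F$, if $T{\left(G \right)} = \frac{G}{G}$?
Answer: $-7$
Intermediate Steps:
$T{\left(G \right)} = 1$
$E{\left(I \right)} = \frac{I}{7}$
$F = 7$ ($F = \frac{1}{\frac{1}{7} \cdot 1} = \frac{1}{\frac{1}{7}} = 7$)
$- F = \left(-1\right) 7 = -7$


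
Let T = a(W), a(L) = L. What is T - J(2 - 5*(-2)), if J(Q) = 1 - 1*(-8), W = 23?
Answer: 14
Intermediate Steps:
J(Q) = 9 (J(Q) = 1 + 8 = 9)
T = 23
T - J(2 - 5*(-2)) = 23 - 1*9 = 23 - 9 = 14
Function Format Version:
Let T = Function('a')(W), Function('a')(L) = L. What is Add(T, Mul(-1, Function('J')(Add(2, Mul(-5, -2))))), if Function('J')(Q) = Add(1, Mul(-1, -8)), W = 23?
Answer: 14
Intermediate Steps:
Function('J')(Q) = 9 (Function('J')(Q) = Add(1, 8) = 9)
T = 23
Add(T, Mul(-1, Function('J')(Add(2, Mul(-5, -2))))) = Add(23, Mul(-1, 9)) = Add(23, -9) = 14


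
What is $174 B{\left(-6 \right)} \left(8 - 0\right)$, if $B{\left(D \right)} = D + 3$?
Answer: $-4176$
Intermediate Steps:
$B{\left(D \right)} = 3 + D$
$174 B{\left(-6 \right)} \left(8 - 0\right) = 174 \left(3 - 6\right) \left(8 - 0\right) = 174 \left(-3\right) \left(8 + 0\right) = \left(-522\right) 8 = -4176$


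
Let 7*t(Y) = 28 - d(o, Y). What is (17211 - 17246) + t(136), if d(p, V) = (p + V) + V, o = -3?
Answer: -486/7 ≈ -69.429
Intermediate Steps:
d(p, V) = p + 2*V (d(p, V) = (V + p) + V = p + 2*V)
t(Y) = 31/7 - 2*Y/7 (t(Y) = (28 - (-3 + 2*Y))/7 = (28 + (3 - 2*Y))/7 = (31 - 2*Y)/7 = 31/7 - 2*Y/7)
(17211 - 17246) + t(136) = (17211 - 17246) + (31/7 - 2/7*136) = -35 + (31/7 - 272/7) = -35 - 241/7 = -486/7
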